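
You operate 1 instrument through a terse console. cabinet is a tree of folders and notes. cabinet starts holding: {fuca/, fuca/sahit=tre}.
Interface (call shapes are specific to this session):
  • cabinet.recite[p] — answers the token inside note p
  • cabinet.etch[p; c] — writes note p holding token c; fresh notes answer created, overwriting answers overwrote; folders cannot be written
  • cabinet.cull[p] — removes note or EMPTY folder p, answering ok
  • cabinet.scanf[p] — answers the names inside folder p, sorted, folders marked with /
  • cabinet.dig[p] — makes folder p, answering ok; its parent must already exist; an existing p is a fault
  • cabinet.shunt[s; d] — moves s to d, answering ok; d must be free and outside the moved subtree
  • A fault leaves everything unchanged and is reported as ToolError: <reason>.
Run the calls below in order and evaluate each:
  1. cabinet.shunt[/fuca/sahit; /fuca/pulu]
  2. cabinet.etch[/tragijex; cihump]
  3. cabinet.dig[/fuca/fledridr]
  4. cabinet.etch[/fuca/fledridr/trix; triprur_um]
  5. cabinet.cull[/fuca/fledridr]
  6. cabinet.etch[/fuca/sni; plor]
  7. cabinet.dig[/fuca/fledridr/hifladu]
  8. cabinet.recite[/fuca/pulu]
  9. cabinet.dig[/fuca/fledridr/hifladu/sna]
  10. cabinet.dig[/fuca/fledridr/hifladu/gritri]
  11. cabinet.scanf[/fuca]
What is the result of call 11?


Answer: [fledridr/, pulu, sni]

Derivation:
>>> shunt s='/fuca/sahit' d='/fuca/pulu'
:: ok
>>> etch p='/tragijex' c='cihump'
:: created
>>> dig p='/fuca/fledridr'
:: ok
>>> etch p='/fuca/fledridr/trix' c='triprur_um'
:: created
>>> cull p='/fuca/fledridr'
:: ToolError: not empty
>>> etch p='/fuca/sni' c='plor'
:: created
>>> dig p='/fuca/fledridr/hifladu'
:: ok
>>> recite p='/fuca/pulu'
:: tre
>>> dig p='/fuca/fledridr/hifladu/sna'
:: ok
>>> dig p='/fuca/fledridr/hifladu/gritri'
:: ok
>>> scanf p='/fuca'
:: [fledridr/, pulu, sni]


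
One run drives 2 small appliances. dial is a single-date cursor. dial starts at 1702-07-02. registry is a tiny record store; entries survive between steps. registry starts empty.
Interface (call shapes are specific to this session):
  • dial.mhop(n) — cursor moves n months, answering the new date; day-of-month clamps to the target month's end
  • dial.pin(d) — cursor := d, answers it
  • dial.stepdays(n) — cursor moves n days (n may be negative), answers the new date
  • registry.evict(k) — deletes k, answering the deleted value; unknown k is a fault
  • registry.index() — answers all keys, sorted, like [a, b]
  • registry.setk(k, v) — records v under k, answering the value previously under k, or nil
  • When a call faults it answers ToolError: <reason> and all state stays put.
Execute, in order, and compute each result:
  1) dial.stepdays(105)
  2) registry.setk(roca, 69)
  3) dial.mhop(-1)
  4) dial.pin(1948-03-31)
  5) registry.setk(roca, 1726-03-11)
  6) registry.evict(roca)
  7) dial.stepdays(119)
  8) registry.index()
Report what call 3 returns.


-> dial.stepdays(n: 105)
<- 1702-10-15
-> registry.setk(k: roca, v: 69)
<- nil
-> dial.mhop(n: -1)
<- 1702-09-15
-> dial.pin(d: 1948-03-31)
<- 1948-03-31
-> registry.setk(k: roca, v: 1726-03-11)
<- 69
-> registry.evict(k: roca)
<- 1726-03-11
-> dial.stepdays(n: 119)
<- 1948-07-28
-> registry.index()
<- []

Answer: 1702-09-15


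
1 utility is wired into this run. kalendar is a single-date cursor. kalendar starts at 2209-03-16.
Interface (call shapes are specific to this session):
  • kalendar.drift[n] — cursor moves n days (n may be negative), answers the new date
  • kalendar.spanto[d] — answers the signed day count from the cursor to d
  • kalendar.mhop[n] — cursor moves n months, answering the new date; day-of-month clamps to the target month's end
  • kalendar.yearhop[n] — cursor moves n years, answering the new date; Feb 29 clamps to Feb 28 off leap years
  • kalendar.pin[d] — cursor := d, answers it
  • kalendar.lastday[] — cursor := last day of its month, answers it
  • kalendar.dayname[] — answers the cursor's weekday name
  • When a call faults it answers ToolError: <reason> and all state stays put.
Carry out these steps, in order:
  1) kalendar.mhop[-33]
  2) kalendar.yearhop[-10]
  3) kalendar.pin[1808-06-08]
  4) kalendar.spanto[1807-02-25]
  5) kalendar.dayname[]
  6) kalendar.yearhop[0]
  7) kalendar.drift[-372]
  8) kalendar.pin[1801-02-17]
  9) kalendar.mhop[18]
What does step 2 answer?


CALL mhop[n='-33']
RET  2206-06-16
CALL yearhop[n='-10']
RET  2196-06-16
CALL pin[d='1808-06-08']
RET  1808-06-08
CALL spanto[d='1807-02-25']
RET  -469
CALL dayname[]
RET  Wednesday
CALL yearhop[n='0']
RET  1808-06-08
CALL drift[n='-372']
RET  1807-06-02
CALL pin[d='1801-02-17']
RET  1801-02-17
CALL mhop[n='18']
RET  1802-08-17

Answer: 2196-06-16


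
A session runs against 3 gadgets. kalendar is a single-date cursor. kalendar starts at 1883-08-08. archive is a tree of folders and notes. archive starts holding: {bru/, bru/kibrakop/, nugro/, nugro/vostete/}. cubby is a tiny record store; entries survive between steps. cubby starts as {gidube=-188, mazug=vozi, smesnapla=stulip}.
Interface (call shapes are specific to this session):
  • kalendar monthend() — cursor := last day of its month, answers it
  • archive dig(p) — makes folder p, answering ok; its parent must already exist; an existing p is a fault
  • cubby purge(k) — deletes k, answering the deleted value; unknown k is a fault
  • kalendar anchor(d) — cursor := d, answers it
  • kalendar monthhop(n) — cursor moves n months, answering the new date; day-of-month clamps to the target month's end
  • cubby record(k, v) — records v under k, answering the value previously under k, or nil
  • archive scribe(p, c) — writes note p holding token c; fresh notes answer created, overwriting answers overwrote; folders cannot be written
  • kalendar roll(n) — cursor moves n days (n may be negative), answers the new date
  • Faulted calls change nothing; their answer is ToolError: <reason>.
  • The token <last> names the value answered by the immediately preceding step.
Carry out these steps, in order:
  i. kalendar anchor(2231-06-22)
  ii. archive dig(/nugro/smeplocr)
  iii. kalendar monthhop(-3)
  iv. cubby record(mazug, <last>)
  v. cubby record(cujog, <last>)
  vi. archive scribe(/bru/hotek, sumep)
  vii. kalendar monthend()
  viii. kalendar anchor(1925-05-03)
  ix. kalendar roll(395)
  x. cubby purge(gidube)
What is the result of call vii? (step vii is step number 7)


Answer: 2231-03-31

Derivation:
> kalendar anchor d='2231-06-22'
:: 2231-06-22
> archive dig p='/nugro/smeplocr'
:: ok
> kalendar monthhop n='-3'
:: 2231-03-22
> cubby record k='mazug' v='<last>'
:: vozi
> cubby record k='cujog' v='<last>'
:: nil
> archive scribe p='/bru/hotek' c='sumep'
:: created
> kalendar monthend
:: 2231-03-31
> kalendar anchor d='1925-05-03'
:: 1925-05-03
> kalendar roll n='395'
:: 1926-06-02
> cubby purge k='gidube'
:: -188


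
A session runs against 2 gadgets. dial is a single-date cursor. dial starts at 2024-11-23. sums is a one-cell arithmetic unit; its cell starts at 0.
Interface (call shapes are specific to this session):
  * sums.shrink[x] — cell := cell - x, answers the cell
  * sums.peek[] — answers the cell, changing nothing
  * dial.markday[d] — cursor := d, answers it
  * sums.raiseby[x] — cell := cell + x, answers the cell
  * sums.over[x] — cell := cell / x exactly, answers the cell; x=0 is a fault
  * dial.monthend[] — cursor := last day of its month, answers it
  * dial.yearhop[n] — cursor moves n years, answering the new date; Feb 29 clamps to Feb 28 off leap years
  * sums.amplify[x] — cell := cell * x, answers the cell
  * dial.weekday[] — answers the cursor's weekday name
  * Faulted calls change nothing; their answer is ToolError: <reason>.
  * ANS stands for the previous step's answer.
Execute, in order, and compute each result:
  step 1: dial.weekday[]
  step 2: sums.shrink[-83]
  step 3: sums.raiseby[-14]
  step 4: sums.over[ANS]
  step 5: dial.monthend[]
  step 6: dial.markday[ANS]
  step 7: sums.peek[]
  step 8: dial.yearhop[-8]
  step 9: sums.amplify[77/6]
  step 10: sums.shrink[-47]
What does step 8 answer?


I call dial.weekday(), and observe Saturday.
Now I run sums.shrink using x→-83, — result: 83.
Using sums.raiseby using x→-14, and observe 69.
Calling sums.over using x→ANS: 1.
Next I call dial.monthend(), — result: 2024-11-30.
Calling dial.markday using d→ANS, and see 2024-11-30.
I try sums.peek(): 1.
Calling dial.yearhop using n→-8, yielding 2016-11-30.
I call sums.amplify using x→77/6, — result: 77/6.
I try sums.shrink using x→-47, → 359/6.

Answer: 2016-11-30


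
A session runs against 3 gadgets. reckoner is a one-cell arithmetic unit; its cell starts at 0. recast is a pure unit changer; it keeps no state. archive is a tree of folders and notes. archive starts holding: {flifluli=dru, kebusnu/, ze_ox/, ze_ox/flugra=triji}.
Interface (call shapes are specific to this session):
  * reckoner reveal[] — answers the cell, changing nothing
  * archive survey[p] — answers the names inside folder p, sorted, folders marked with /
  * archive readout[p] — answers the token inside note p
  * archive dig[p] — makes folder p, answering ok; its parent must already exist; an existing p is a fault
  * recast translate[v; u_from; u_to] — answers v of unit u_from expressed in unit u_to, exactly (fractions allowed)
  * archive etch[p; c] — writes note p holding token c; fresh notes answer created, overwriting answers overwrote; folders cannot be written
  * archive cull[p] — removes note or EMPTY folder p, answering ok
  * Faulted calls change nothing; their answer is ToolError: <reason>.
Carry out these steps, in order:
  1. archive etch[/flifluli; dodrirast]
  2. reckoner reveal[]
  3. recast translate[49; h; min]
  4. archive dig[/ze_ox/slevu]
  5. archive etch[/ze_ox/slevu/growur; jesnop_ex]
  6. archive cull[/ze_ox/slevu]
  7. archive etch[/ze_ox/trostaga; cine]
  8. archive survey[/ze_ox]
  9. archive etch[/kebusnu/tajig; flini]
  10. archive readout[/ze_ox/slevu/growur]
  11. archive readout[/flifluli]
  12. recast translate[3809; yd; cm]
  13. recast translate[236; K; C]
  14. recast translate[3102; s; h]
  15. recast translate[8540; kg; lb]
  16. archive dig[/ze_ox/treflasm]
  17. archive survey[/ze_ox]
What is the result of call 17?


Answer: [flugra, slevu/, treflasm/, trostaga]

Derivation:
Step: archive etch[p: /flifluli; c: dodrirast]
Result: overwrote
Step: reckoner reveal[]
Result: 0
Step: recast translate[v: 49; u_from: h; u_to: min]
Result: 2940
Step: archive dig[p: /ze_ox/slevu]
Result: ok
Step: archive etch[p: /ze_ox/slevu/growur; c: jesnop_ex]
Result: created
Step: archive cull[p: /ze_ox/slevu]
Result: ToolError: not empty
Step: archive etch[p: /ze_ox/trostaga; c: cine]
Result: created
Step: archive survey[p: /ze_ox]
Result: [flugra, slevu/, trostaga]
Step: archive etch[p: /kebusnu/tajig; c: flini]
Result: created
Step: archive readout[p: /ze_ox/slevu/growur]
Result: jesnop_ex
Step: archive readout[p: /flifluli]
Result: dodrirast
Step: recast translate[v: 3809; u_from: yd; u_to: cm]
Result: 8707374/25
Step: recast translate[v: 236; u_from: K; u_to: C]
Result: -743/20
Step: recast translate[v: 3102; u_from: s; u_to: h]
Result: 517/600
Step: recast translate[v: 8540; u_from: kg; u_to: lb]
Result: 122000000000/6479891
Step: archive dig[p: /ze_ox/treflasm]
Result: ok
Step: archive survey[p: /ze_ox]
Result: [flugra, slevu/, treflasm/, trostaga]


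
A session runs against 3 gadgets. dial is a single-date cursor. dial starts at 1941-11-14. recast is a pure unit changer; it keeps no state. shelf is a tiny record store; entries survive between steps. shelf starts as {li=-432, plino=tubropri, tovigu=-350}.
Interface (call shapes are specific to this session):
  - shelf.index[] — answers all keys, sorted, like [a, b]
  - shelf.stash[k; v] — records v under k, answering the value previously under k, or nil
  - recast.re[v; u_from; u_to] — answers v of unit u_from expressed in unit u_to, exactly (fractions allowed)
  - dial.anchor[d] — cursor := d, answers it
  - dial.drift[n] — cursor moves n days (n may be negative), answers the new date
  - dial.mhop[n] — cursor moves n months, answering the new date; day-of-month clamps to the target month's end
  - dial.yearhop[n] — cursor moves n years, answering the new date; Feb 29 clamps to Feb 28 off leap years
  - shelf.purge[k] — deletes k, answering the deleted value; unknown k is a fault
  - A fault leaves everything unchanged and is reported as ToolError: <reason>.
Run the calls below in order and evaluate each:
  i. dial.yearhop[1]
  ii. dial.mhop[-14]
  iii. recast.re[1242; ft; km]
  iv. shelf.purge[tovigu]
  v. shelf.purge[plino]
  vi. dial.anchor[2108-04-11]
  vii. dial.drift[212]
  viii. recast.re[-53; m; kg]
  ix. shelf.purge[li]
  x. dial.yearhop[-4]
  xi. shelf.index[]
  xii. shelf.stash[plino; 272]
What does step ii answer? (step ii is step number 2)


% dial.yearhop n: 1
:: 1942-11-14
% dial.mhop n: -14
:: 1941-09-14
% recast.re v: 1242 u_from: ft u_to: km
:: 236601/625000
% shelf.purge k: tovigu
:: -350
% shelf.purge k: plino
:: tubropri
% dial.anchor d: 2108-04-11
:: 2108-04-11
% dial.drift n: 212
:: 2108-11-09
% recast.re v: -53 u_from: m u_to: kg
:: ToolError: incompatible units
% shelf.purge k: li
:: -432
% dial.yearhop n: -4
:: 2104-11-09
% shelf.index
:: []
% shelf.stash k: plino v: 272
:: nil

Answer: 1941-09-14


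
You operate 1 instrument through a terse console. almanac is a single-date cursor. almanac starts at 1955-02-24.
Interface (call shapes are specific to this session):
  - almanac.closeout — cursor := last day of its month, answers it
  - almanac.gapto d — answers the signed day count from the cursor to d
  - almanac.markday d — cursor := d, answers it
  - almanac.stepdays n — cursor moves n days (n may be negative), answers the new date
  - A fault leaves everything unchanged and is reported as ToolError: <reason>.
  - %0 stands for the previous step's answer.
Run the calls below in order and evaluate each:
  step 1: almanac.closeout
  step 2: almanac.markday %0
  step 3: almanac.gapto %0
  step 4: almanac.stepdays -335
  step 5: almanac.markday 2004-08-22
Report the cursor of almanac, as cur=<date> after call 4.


% almanac.closeout
[out] 1955-02-28
% almanac.markday d: %0
[out] 1955-02-28
% almanac.gapto d: %0
[out] 0
% almanac.stepdays n: -335
[out] 1954-03-30
% almanac.markday d: 2004-08-22
[out] 2004-08-22

Answer: cur=1954-03-30


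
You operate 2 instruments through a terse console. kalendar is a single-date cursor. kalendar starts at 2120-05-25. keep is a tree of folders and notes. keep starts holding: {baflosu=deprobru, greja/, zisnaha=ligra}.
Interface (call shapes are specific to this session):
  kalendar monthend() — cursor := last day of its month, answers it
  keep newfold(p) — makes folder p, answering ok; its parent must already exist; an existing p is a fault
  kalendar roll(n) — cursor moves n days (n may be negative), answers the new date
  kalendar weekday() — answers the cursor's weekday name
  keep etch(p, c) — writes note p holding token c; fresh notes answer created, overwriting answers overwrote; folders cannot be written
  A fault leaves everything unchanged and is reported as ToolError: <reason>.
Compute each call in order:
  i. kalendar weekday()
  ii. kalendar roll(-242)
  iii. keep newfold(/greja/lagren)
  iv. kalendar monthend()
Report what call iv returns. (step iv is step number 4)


% kalendar weekday
[out] Saturday
% kalendar roll n→-242
[out] 2119-09-26
% keep newfold p→/greja/lagren
[out] ok
% kalendar monthend
[out] 2119-09-30

Answer: 2119-09-30


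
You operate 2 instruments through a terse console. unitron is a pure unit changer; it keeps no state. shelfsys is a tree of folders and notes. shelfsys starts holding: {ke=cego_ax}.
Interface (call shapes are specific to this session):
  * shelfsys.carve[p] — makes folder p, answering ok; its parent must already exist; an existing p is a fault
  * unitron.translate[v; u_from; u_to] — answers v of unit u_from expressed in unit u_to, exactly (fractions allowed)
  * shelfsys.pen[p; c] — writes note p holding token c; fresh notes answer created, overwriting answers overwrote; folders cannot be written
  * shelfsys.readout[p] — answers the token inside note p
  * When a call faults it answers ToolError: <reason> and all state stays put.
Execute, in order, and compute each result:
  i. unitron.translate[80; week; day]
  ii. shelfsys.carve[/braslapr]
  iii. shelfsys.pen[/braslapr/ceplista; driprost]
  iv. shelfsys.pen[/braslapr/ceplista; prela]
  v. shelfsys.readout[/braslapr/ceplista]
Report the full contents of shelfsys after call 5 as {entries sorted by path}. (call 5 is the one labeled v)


Answer: {braslapr/, braslapr/ceplista=prela, ke=cego_ax}

Derivation:
>> unitron.translate(v=80, u_from=week, u_to=day)
<< 560
>> shelfsys.carve(p=/braslapr)
<< ok
>> shelfsys.pen(p=/braslapr/ceplista, c=driprost)
<< created
>> shelfsys.pen(p=/braslapr/ceplista, c=prela)
<< overwrote
>> shelfsys.readout(p=/braslapr/ceplista)
<< prela


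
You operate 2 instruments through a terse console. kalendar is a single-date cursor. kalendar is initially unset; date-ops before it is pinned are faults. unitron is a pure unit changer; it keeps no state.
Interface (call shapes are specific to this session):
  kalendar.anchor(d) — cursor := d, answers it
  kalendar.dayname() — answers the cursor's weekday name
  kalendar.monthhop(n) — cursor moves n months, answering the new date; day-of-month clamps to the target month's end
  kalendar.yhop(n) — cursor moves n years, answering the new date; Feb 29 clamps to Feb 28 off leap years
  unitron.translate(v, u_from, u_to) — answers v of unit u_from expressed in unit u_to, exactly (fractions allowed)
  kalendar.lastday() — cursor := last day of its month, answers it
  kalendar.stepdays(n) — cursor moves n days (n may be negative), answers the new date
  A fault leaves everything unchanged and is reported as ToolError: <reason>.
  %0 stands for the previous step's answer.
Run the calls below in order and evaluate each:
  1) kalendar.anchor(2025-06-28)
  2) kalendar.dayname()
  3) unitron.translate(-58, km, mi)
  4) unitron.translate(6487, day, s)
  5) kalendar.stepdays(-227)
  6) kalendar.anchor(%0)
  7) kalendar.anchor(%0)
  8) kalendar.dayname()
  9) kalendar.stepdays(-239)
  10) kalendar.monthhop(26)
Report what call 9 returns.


Answer: 2024-03-19

Derivation:
>> kalendar.anchor(d=2025-06-28)
<< 2025-06-28
>> kalendar.dayname()
<< Saturday
>> unitron.translate(v=-58, u_from=km, u_to=mi)
<< -453125/12573
>> unitron.translate(v=6487, u_from=day, u_to=s)
<< 560476800
>> kalendar.stepdays(n=-227)
<< 2024-11-13
>> kalendar.anchor(d=%0)
<< 2024-11-13
>> kalendar.anchor(d=%0)
<< 2024-11-13
>> kalendar.dayname()
<< Wednesday
>> kalendar.stepdays(n=-239)
<< 2024-03-19
>> kalendar.monthhop(n=26)
<< 2026-05-19


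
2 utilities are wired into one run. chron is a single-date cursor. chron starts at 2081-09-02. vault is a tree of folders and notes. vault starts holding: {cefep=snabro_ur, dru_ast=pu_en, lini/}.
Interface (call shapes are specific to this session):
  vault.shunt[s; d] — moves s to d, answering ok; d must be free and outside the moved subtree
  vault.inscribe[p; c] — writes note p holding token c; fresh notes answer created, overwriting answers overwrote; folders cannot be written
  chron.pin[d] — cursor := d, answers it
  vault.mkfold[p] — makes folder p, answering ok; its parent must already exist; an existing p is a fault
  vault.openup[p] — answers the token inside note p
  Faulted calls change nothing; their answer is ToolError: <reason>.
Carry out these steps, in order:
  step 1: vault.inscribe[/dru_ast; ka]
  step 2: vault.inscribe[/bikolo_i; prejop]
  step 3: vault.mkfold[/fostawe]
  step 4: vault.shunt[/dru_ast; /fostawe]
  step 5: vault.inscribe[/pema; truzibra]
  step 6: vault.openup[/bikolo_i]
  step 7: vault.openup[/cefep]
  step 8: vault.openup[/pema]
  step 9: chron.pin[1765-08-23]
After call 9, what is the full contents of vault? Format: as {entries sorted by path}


Answer: {bikolo_i=prejop, cefep=snabro_ur, dru_ast=ka, fostawe/, lini/, pema=truzibra}

Derivation:
CALL vault.inscribe[p='/dru_ast'; c='ka']
RET  overwrote
CALL vault.inscribe[p='/bikolo_i'; c='prejop']
RET  created
CALL vault.mkfold[p='/fostawe']
RET  ok
CALL vault.shunt[s='/dru_ast'; d='/fostawe']
RET  ToolError: exists
CALL vault.inscribe[p='/pema'; c='truzibra']
RET  created
CALL vault.openup[p='/bikolo_i']
RET  prejop
CALL vault.openup[p='/cefep']
RET  snabro_ur
CALL vault.openup[p='/pema']
RET  truzibra
CALL chron.pin[d='1765-08-23']
RET  1765-08-23


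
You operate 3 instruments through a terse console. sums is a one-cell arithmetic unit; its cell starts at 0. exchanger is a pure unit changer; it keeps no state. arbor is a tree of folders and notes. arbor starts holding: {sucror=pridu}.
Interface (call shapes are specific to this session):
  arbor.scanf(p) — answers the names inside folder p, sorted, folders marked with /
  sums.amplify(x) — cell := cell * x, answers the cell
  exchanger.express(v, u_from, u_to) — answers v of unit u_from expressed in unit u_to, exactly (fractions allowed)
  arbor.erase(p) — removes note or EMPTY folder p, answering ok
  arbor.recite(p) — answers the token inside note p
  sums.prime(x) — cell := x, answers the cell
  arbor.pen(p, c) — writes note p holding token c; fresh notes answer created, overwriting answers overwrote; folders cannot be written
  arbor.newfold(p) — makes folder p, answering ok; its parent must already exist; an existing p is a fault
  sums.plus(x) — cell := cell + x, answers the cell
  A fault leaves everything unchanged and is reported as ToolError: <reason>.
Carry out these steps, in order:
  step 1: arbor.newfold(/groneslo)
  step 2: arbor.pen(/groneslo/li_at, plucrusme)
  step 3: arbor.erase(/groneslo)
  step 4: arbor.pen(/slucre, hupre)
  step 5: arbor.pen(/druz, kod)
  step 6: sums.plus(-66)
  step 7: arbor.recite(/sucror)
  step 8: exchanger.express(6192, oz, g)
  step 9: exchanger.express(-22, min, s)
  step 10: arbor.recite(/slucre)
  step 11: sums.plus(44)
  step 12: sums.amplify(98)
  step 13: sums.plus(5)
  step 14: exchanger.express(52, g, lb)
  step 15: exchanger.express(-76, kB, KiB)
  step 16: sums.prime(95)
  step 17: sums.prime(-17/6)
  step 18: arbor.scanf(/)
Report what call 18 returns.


Answer: [druz, groneslo/, slucre, sucror]

Derivation:
% newfold p→/groneslo
:: ok
% pen p→/groneslo/li_at c→plucrusme
:: created
% erase p→/groneslo
:: ToolError: not empty
% pen p→/slucre c→hupre
:: created
% pen p→/druz c→kod
:: created
% plus x→-66
:: -66
% recite p→/sucror
:: pridu
% express v→6192 u_from→oz u_to→g
:: 17554024719/100000
% express v→-22 u_from→min u_to→s
:: -1320
% recite p→/slucre
:: hupre
% plus x→44
:: -22
% amplify x→98
:: -2156
% plus x→5
:: -2151
% express v→52 u_from→g u_to→lb
:: 5200000/45359237
% express v→-76 u_from→kB u_to→KiB
:: -2375/32
% prime x→95
:: 95
% prime x→-17/6
:: -17/6
% scanf p→/
:: [druz, groneslo/, slucre, sucror]


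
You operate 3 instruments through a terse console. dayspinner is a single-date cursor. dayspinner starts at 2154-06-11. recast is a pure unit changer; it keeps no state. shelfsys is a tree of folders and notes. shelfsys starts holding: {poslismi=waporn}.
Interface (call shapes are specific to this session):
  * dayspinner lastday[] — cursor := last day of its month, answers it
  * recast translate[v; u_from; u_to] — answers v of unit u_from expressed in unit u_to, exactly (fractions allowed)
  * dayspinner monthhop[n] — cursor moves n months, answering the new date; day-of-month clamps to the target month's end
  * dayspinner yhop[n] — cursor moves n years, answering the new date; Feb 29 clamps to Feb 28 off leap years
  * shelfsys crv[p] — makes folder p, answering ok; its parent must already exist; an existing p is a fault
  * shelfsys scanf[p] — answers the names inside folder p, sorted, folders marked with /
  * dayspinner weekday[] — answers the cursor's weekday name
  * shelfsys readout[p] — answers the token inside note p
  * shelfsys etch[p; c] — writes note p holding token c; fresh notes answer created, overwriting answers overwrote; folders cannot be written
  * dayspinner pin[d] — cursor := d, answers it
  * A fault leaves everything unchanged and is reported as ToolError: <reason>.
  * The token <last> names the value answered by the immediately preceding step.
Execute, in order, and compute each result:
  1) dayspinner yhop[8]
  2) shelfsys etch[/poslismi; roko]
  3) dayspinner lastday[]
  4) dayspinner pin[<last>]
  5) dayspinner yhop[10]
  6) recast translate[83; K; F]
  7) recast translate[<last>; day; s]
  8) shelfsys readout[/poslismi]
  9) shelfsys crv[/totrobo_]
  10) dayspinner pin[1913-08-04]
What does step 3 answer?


$ dayspinner yhop n='8'
= 2162-06-11
$ shelfsys etch p='/poslismi' c='roko'
= overwrote
$ dayspinner lastday
= 2162-06-30
$ dayspinner pin d='<last>'
= 2162-06-30
$ dayspinner yhop n='10'
= 2172-06-30
$ recast translate v='83' u_from='K' u_to='F'
= -31027/100
$ recast translate v='<last>' u_from='day' u_to='s'
= -26807328
$ shelfsys readout p='/poslismi'
= roko
$ shelfsys crv p='/totrobo_'
= ok
$ dayspinner pin d='1913-08-04'
= 1913-08-04

Answer: 2162-06-30


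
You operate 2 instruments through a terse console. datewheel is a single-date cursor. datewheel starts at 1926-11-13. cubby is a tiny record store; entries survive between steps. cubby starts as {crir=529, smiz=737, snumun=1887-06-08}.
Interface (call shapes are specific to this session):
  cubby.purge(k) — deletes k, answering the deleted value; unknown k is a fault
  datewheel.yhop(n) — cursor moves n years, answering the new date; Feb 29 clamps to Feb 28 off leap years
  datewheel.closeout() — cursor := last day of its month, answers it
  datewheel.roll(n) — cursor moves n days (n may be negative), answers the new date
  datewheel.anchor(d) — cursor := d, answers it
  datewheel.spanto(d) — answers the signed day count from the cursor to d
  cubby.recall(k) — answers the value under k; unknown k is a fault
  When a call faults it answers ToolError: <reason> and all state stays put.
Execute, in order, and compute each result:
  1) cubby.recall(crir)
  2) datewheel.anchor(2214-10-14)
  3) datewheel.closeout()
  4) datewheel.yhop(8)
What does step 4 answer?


// 1. cubby.recall(k→crir) -> 529
// 2. datewheel.anchor(d→2214-10-14) -> 2214-10-14
// 3. datewheel.closeout() -> 2214-10-31
// 4. datewheel.yhop(n→8) -> 2222-10-31

Answer: 2222-10-31


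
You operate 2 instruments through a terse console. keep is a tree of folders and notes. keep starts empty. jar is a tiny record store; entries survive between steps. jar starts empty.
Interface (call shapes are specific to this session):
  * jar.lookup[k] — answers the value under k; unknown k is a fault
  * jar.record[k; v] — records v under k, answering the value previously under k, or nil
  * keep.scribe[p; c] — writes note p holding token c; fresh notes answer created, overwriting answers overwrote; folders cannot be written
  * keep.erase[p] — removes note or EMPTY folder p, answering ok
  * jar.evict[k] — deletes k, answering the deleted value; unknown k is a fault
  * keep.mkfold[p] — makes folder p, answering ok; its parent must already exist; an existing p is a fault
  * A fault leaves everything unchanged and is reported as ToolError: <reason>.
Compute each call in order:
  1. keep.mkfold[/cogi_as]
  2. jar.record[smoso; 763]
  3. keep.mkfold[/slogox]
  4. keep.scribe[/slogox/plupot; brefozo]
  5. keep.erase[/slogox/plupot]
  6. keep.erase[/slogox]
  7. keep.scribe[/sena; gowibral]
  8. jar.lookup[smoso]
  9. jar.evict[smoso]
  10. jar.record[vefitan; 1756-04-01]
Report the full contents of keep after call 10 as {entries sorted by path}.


Answer: {cogi_as/, sena=gowibral}

Derivation:
→ mkfold(p=/cogi_as)
← ok
→ record(k=smoso, v=763)
← nil
→ mkfold(p=/slogox)
← ok
→ scribe(p=/slogox/plupot, c=brefozo)
← created
→ erase(p=/slogox/plupot)
← ok
→ erase(p=/slogox)
← ok
→ scribe(p=/sena, c=gowibral)
← created
→ lookup(k=smoso)
← 763
→ evict(k=smoso)
← 763
→ record(k=vefitan, v=1756-04-01)
← nil


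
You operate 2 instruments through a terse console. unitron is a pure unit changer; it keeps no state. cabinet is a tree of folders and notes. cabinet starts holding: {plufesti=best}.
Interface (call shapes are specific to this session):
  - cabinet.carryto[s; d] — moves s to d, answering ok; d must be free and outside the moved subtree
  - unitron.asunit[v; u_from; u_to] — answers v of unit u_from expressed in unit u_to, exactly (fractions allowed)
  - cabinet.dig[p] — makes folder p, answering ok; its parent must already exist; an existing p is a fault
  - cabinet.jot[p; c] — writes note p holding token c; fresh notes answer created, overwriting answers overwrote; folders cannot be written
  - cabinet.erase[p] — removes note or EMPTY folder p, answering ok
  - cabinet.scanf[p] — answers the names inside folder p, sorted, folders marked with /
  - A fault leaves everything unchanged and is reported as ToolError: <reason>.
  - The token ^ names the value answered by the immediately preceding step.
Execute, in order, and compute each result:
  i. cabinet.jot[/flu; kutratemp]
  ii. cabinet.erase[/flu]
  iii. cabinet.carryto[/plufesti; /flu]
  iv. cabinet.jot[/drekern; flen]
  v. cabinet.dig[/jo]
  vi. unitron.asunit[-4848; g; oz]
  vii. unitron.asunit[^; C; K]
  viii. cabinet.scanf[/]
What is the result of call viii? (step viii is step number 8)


Answer: [drekern, flu, jo/]

Derivation:
Step: cabinet.jot[p='/flu'; c='kutratemp']
Result: created
Step: cabinet.erase[p='/flu']
Result: ok
Step: cabinet.carryto[s='/plufesti'; d='/flu']
Result: ok
Step: cabinet.jot[p='/drekern'; c='flen']
Result: created
Step: cabinet.dig[p='/jo']
Result: ok
Step: unitron.asunit[v='-4848'; u_from='g'; u_to='oz']
Result: -7756800000/45359237
Step: unitron.asunit[v='^'; u_from='C'; u_to='K']
Result: 92661511731/907184740
Step: cabinet.scanf[p='/']
Result: [drekern, flu, jo/]


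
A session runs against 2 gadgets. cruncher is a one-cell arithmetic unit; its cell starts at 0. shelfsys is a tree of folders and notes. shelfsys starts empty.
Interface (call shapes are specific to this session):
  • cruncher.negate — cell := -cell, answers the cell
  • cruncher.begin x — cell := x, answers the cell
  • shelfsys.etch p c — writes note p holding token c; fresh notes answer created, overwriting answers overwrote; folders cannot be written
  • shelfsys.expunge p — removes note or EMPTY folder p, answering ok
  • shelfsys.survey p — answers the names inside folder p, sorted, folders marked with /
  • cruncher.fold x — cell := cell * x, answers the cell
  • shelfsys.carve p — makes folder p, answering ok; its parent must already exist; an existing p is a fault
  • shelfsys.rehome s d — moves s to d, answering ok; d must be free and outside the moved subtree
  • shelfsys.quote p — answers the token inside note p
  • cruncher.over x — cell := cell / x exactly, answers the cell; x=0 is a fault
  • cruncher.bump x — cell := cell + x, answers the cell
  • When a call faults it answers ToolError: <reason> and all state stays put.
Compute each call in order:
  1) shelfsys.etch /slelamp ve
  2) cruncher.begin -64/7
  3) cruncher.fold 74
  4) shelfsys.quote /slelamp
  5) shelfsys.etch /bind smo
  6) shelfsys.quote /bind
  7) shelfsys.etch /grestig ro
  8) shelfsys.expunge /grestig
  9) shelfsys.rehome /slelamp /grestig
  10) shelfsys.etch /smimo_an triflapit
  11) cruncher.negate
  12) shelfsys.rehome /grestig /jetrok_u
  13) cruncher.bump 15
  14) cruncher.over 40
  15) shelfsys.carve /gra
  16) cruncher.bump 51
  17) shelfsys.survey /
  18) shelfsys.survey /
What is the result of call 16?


Answer: 19121/280

Derivation:
Using shelfsys.etch passing p: /slelamp, c: ve, yielding created.
Now I run cruncher.begin passing x: -64/7, and observe -64/7.
I run cruncher.fold passing x: 74, — result: -4736/7.
Calling shelfsys.quote passing p: /slelamp, → ve.
Using shelfsys.etch passing p: /bind, c: smo, giving created.
I call shelfsys.quote passing p: /bind, → smo.
I try shelfsys.etch passing p: /grestig, c: ro: created.
Next I call shelfsys.expunge passing p: /grestig, and see ok.
Then shelfsys.rehome passing s: /slelamp, d: /grestig, and observe ok.
Then shelfsys.etch passing p: /smimo_an, c: triflapit, and get created.
I try cruncher.negate, which returns 4736/7.
Next I call shelfsys.rehome passing s: /grestig, d: /jetrok_u, giving ok.
I call cruncher.bump passing x: 15, → 4841/7.
I use cruncher.over passing x: 40: 4841/280.
I call shelfsys.carve passing p: /gra, and observe ok.
I invoke cruncher.bump passing x: 51, and get 19121/280.
I try shelfsys.survey passing p: /, which returns [bind, gra/, jetrok_u, smimo_an].
Calling shelfsys.survey passing p: /, yielding [bind, gra/, jetrok_u, smimo_an].


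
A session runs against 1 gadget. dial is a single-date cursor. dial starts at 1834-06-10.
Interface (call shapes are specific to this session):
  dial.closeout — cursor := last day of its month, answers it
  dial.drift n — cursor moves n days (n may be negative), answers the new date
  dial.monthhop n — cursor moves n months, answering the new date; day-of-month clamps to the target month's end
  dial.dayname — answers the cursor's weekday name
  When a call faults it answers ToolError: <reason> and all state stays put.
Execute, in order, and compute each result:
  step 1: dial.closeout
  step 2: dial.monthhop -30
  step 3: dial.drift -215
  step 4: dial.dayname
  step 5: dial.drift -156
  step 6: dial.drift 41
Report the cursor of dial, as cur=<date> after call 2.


Step: dial.closeout[]
Result: 1834-06-30
Step: dial.monthhop[-30]
Result: 1831-12-30
Step: dial.drift[-215]
Result: 1831-05-29
Step: dial.dayname[]
Result: Sunday
Step: dial.drift[-156]
Result: 1830-12-24
Step: dial.drift[41]
Result: 1831-02-03

Answer: cur=1831-12-30


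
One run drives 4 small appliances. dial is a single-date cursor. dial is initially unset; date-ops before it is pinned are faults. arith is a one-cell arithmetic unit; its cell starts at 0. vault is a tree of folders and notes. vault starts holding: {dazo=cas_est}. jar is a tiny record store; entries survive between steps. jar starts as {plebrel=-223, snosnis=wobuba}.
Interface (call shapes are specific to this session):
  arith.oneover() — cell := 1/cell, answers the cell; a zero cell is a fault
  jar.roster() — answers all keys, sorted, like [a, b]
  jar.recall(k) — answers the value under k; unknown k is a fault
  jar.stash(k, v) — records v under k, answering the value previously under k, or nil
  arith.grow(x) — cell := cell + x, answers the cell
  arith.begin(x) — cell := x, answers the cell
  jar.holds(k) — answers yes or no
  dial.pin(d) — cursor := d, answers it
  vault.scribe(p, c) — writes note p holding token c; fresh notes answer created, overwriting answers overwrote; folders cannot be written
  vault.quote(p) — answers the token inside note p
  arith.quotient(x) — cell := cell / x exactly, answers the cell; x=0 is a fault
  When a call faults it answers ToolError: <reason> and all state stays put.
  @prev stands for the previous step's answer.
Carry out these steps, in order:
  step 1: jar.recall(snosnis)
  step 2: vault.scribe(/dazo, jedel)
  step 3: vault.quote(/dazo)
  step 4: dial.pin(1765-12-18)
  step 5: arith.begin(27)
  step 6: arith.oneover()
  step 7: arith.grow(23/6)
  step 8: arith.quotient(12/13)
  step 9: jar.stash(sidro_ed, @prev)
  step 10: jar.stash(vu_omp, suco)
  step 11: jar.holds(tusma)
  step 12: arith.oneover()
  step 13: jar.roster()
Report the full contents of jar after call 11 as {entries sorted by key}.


-- jar.recall(k=snosnis) : wobuba
-- vault.scribe(p=/dazo, c=jedel) : overwrote
-- vault.quote(p=/dazo) : jedel
-- dial.pin(d=1765-12-18) : 1765-12-18
-- arith.begin(x=27) : 27
-- arith.oneover() : 1/27
-- arith.grow(x=23/6) : 209/54
-- arith.quotient(x=12/13) : 2717/648
-- jar.stash(k=sidro_ed, v=@prev) : nil
-- jar.stash(k=vu_omp, v=suco) : nil
-- jar.holds(k=tusma) : no
-- arith.oneover() : 648/2717
-- jar.roster() : [plebrel, sidro_ed, snosnis, vu_omp]

Answer: {plebrel=-223, sidro_ed=2717/648, snosnis=wobuba, vu_omp=suco}


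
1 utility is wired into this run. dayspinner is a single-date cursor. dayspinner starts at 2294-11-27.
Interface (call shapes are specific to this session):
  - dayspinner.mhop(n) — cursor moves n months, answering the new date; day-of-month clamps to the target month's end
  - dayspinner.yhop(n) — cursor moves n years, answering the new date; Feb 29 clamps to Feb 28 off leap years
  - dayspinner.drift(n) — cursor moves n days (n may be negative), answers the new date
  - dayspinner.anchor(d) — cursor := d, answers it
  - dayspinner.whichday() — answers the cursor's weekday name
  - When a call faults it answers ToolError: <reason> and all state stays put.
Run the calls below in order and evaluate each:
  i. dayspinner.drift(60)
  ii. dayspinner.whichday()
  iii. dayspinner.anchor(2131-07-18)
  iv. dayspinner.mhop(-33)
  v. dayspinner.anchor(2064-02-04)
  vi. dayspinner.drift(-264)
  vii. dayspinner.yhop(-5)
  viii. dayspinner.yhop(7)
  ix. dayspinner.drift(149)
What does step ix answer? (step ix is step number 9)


-> drift(n: 60)
<- 2295-01-26
-> whichday()
<- Saturday
-> anchor(d: 2131-07-18)
<- 2131-07-18
-> mhop(n: -33)
<- 2128-10-18
-> anchor(d: 2064-02-04)
<- 2064-02-04
-> drift(n: -264)
<- 2063-05-16
-> yhop(n: -5)
<- 2058-05-16
-> yhop(n: 7)
<- 2065-05-16
-> drift(n: 149)
<- 2065-10-12

Answer: 2065-10-12


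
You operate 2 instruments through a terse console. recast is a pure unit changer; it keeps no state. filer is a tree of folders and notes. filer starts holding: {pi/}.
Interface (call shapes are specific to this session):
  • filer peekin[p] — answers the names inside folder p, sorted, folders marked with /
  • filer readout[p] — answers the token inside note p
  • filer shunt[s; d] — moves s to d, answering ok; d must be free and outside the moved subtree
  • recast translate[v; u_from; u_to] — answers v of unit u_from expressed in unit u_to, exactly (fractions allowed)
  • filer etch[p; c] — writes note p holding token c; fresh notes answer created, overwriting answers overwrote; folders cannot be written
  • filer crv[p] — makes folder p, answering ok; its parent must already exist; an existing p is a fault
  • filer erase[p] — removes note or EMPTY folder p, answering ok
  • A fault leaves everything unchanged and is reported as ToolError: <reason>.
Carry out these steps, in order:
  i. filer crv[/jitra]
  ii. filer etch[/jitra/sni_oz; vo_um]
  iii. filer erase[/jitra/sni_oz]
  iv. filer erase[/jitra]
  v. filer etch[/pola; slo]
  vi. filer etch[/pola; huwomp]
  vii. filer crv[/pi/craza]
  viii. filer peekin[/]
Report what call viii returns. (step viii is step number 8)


% filer crv p=/jitra
:: ok
% filer etch p=/jitra/sni_oz c=vo_um
:: created
% filer erase p=/jitra/sni_oz
:: ok
% filer erase p=/jitra
:: ok
% filer etch p=/pola c=slo
:: created
% filer etch p=/pola c=huwomp
:: overwrote
% filer crv p=/pi/craza
:: ok
% filer peekin p=/
:: [pi/, pola]

Answer: [pi/, pola]


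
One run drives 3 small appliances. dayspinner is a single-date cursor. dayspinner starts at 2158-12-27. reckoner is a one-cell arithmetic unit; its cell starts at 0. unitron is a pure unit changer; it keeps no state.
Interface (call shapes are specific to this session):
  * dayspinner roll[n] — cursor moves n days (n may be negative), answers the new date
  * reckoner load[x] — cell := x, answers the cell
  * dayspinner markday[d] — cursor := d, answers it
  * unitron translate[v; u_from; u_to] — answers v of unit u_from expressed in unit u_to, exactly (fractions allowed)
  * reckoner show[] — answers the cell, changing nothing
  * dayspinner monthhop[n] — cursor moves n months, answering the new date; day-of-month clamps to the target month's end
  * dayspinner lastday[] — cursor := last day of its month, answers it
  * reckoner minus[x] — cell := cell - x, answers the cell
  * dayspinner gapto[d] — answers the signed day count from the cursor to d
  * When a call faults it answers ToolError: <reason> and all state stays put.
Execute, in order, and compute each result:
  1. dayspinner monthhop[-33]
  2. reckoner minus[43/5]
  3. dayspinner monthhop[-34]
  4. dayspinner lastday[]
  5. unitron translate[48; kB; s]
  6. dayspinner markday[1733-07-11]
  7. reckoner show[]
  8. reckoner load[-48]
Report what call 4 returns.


Answer: 2153-05-31

Derivation:
CALL dayspinner monthhop[n: -33]
RET  2156-03-27
CALL reckoner minus[x: 43/5]
RET  -43/5
CALL dayspinner monthhop[n: -34]
RET  2153-05-27
CALL dayspinner lastday[]
RET  2153-05-31
CALL unitron translate[v: 48; u_from: kB; u_to: s]
RET  ToolError: incompatible units
CALL dayspinner markday[d: 1733-07-11]
RET  1733-07-11
CALL reckoner show[]
RET  -43/5
CALL reckoner load[x: -48]
RET  -48
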